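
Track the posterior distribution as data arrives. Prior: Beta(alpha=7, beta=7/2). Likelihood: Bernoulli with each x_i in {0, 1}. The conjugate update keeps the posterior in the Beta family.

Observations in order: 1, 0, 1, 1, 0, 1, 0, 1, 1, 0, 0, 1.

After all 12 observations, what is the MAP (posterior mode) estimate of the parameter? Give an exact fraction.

obs 1: x=1 → posterior Beta(8, 7/2)
obs 2: x=0 → posterior Beta(8, 9/2)
obs 3: x=1 → posterior Beta(9, 9/2)
obs 4: x=1 → posterior Beta(10, 9/2)
obs 5: x=0 → posterior Beta(10, 11/2)
obs 6: x=1 → posterior Beta(11, 11/2)
obs 7: x=0 → posterior Beta(11, 13/2)
obs 8: x=1 → posterior Beta(12, 13/2)
obs 9: x=1 → posterior Beta(13, 13/2)
obs 10: x=0 → posterior Beta(13, 15/2)
obs 11: x=0 → posterior Beta(13, 17/2)
obs 12: x=1 → posterior Beta(14, 17/2)

26/41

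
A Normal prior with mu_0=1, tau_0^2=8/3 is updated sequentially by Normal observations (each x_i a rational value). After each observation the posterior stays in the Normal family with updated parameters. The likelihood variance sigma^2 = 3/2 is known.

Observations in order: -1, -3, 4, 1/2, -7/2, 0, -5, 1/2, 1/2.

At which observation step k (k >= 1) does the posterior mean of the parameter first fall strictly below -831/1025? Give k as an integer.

k = 2

obs 1: x=-1 → posterior Normal(-7/25, 24/25)
obs 2: x=-3 → posterior Normal(-55/41, 24/41)
obs 3: x=4 → posterior Normal(3/19, 8/19)
obs 4: x=1/2 → posterior Normal(17/73, 24/73)
obs 5: x=-7/2 → posterior Normal(-39/89, 24/89)
obs 6: x=0 → posterior Normal(-13/35, 8/35)
obs 7: x=-5 → posterior Normal(-119/121, 24/121)
obs 8: x=1/2 → posterior Normal(-111/137, 24/137)
obs 9: x=1/2 → posterior Normal(-103/153, 8/51)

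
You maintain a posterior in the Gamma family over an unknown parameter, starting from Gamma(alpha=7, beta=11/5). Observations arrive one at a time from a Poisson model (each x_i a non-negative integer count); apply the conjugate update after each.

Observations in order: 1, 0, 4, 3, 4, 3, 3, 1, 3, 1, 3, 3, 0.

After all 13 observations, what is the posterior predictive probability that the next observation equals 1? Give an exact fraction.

obs 1: x=1 → posterior Gamma(8, 16/5)
obs 2: x=0 → posterior Gamma(8, 21/5)
obs 3: x=4 → posterior Gamma(12, 26/5)
obs 4: x=3 → posterior Gamma(15, 31/5)
obs 5: x=4 → posterior Gamma(19, 36/5)
obs 6: x=3 → posterior Gamma(22, 41/5)
obs 7: x=3 → posterior Gamma(25, 46/5)
obs 8: x=1 → posterior Gamma(26, 51/5)
obs 9: x=3 → posterior Gamma(29, 56/5)
obs 10: x=1 → posterior Gamma(30, 61/5)
obs 11: x=3 → posterior Gamma(33, 66/5)
obs 12: x=3 → posterior Gamma(36, 71/5)
obs 13: x=0 → posterior Gamma(36, 76/5)

1024045651608753949967059132795294454211400788083706762897347072491520/4567759074507740406477787437675267212178680251724974985372646979033929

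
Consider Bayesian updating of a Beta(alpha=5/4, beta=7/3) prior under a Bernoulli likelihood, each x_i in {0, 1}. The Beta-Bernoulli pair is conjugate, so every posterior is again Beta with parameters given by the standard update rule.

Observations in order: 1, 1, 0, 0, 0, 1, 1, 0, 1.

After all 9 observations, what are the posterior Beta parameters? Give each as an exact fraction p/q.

alpha=25/4, beta=19/3

obs 1: x=1 → posterior Beta(9/4, 7/3)
obs 2: x=1 → posterior Beta(13/4, 7/3)
obs 3: x=0 → posterior Beta(13/4, 10/3)
obs 4: x=0 → posterior Beta(13/4, 13/3)
obs 5: x=0 → posterior Beta(13/4, 16/3)
obs 6: x=1 → posterior Beta(17/4, 16/3)
obs 7: x=1 → posterior Beta(21/4, 16/3)
obs 8: x=0 → posterior Beta(21/4, 19/3)
obs 9: x=1 → posterior Beta(25/4, 19/3)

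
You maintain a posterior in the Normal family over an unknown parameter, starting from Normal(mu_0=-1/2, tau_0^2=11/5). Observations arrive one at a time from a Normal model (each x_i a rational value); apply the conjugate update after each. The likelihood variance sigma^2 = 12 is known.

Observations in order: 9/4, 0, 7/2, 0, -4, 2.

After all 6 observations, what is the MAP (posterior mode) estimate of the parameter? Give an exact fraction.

obs 1: x=9/4 → posterior Normal(-21/284, 132/71)
obs 2: x=0 → posterior Normal(-21/328, 66/41)
obs 3: x=7/2 → posterior Normal(133/372, 44/31)
obs 4: x=0 → posterior Normal(133/416, 33/26)
obs 5: x=-4 → posterior Normal(-43/460, 132/115)
obs 6: x=2 → posterior Normal(5/56, 22/21)

5/56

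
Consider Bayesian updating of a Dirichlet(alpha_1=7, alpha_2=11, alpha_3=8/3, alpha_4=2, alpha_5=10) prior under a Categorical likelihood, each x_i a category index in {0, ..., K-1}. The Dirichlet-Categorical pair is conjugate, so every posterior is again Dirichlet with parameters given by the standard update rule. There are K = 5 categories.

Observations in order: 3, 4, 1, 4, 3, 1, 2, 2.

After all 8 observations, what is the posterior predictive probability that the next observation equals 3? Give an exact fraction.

6/61

obs 1: x=3 → posterior Dirichlet(7, 11, 8/3, 3, 10)
obs 2: x=4 → posterior Dirichlet(7, 11, 8/3, 3, 11)
obs 3: x=1 → posterior Dirichlet(7, 12, 8/3, 3, 11)
obs 4: x=4 → posterior Dirichlet(7, 12, 8/3, 3, 12)
obs 5: x=3 → posterior Dirichlet(7, 12, 8/3, 4, 12)
obs 6: x=1 → posterior Dirichlet(7, 13, 8/3, 4, 12)
obs 7: x=2 → posterior Dirichlet(7, 13, 11/3, 4, 12)
obs 8: x=2 → posterior Dirichlet(7, 13, 14/3, 4, 12)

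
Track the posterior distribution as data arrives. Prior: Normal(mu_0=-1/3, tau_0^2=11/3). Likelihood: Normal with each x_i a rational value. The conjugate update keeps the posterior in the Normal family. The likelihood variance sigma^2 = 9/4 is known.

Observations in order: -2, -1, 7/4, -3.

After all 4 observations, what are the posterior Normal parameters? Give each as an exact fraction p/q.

obs 1: x=-2 → posterior Normal(-97/71, 99/71)
obs 2: x=-1 → posterior Normal(-141/115, 99/115)
obs 3: x=7/4 → posterior Normal(-64/159, 33/53)
obs 4: x=-3 → posterior Normal(-28/29, 99/203)

mu_0=-28/29, tau_0^2=99/203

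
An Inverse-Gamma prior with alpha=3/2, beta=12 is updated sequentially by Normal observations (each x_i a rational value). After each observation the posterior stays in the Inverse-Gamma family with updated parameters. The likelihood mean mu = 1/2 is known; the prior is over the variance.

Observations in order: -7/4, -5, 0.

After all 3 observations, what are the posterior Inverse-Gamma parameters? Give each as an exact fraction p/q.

obs 1: x=-7/4 → posterior Inverse-Gamma(2, 465/32)
obs 2: x=-5 → posterior Inverse-Gamma(5/2, 949/32)
obs 3: x=0 → posterior Inverse-Gamma(3, 953/32)

alpha=3, beta=953/32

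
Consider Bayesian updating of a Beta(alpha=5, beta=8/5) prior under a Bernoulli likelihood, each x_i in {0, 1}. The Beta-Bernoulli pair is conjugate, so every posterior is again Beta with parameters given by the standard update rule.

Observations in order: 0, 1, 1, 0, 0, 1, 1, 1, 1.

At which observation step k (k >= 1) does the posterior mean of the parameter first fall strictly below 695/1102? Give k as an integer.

obs 1: x=0 → posterior Beta(5, 13/5)
obs 2: x=1 → posterior Beta(6, 13/5)
obs 3: x=1 → posterior Beta(7, 13/5)
obs 4: x=0 → posterior Beta(7, 18/5)
obs 5: x=0 → posterior Beta(7, 23/5)
obs 6: x=1 → posterior Beta(8, 23/5)
obs 7: x=1 → posterior Beta(9, 23/5)
obs 8: x=1 → posterior Beta(10, 23/5)
obs 9: x=1 → posterior Beta(11, 23/5)

k = 5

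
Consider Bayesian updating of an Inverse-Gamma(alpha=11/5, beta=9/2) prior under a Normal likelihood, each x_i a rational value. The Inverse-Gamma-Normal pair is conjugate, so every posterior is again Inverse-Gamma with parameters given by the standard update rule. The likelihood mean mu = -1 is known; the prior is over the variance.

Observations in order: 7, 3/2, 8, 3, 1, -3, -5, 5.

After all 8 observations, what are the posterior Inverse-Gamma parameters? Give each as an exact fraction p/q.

alpha=31/5, beta=945/8

obs 1: x=7 → posterior Inverse-Gamma(27/10, 73/2)
obs 2: x=3/2 → posterior Inverse-Gamma(16/5, 317/8)
obs 3: x=8 → posterior Inverse-Gamma(37/10, 641/8)
obs 4: x=3 → posterior Inverse-Gamma(21/5, 705/8)
obs 5: x=1 → posterior Inverse-Gamma(47/10, 721/8)
obs 6: x=-3 → posterior Inverse-Gamma(26/5, 737/8)
obs 7: x=-5 → posterior Inverse-Gamma(57/10, 801/8)
obs 8: x=5 → posterior Inverse-Gamma(31/5, 945/8)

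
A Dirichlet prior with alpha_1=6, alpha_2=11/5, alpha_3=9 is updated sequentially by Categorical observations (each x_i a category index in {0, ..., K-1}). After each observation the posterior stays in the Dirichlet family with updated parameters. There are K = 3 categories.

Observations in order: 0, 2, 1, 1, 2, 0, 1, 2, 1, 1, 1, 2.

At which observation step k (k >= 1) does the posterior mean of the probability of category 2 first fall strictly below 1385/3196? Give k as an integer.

k = 11

obs 1: x=0 → posterior Dirichlet(7, 11/5, 9)
obs 2: x=2 → posterior Dirichlet(7, 11/5, 10)
obs 3: x=1 → posterior Dirichlet(7, 16/5, 10)
obs 4: x=1 → posterior Dirichlet(7, 21/5, 10)
obs 5: x=2 → posterior Dirichlet(7, 21/5, 11)
obs 6: x=0 → posterior Dirichlet(8, 21/5, 11)
obs 7: x=1 → posterior Dirichlet(8, 26/5, 11)
obs 8: x=2 → posterior Dirichlet(8, 26/5, 12)
obs 9: x=1 → posterior Dirichlet(8, 31/5, 12)
obs 10: x=1 → posterior Dirichlet(8, 36/5, 12)
obs 11: x=1 → posterior Dirichlet(8, 41/5, 12)
obs 12: x=2 → posterior Dirichlet(8, 41/5, 13)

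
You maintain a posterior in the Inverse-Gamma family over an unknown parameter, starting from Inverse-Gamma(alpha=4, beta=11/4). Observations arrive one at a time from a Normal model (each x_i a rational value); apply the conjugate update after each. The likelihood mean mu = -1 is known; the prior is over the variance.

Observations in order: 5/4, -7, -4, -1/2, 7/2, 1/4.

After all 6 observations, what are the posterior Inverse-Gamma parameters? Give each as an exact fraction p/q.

alpha=7, beta=621/16

obs 1: x=5/4 → posterior Inverse-Gamma(9/2, 169/32)
obs 2: x=-7 → posterior Inverse-Gamma(5, 745/32)
obs 3: x=-4 → posterior Inverse-Gamma(11/2, 889/32)
obs 4: x=-1/2 → posterior Inverse-Gamma(6, 893/32)
obs 5: x=7/2 → posterior Inverse-Gamma(13/2, 1217/32)
obs 6: x=1/4 → posterior Inverse-Gamma(7, 621/16)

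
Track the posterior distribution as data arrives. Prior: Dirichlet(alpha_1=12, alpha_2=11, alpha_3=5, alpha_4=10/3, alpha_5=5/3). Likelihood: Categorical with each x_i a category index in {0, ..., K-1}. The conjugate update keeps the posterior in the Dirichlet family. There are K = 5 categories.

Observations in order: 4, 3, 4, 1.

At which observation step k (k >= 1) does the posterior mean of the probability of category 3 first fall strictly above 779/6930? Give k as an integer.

obs 1: x=4 → posterior Dirichlet(12, 11, 5, 10/3, 8/3)
obs 2: x=3 → posterior Dirichlet(12, 11, 5, 13/3, 8/3)
obs 3: x=4 → posterior Dirichlet(12, 11, 5, 13/3, 11/3)
obs 4: x=1 → posterior Dirichlet(12, 12, 5, 13/3, 11/3)

k = 2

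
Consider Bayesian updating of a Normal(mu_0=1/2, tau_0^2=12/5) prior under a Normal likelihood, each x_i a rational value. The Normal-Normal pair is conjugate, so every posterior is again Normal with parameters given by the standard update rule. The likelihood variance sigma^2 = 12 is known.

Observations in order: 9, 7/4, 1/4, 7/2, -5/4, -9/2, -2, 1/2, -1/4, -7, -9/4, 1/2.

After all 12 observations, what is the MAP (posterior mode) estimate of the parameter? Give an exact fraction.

obs 1: x=9 → posterior Normal(23/12, 2)
obs 2: x=7/4 → posterior Normal(53/28, 12/7)
obs 3: x=1/4 → posterior Normal(27/16, 3/2)
obs 4: x=7/2 → posterior Normal(17/9, 4/3)
obs 5: x=-5/4 → posterior Normal(63/40, 6/5)
obs 6: x=-9/2 → posterior Normal(45/44, 12/11)
obs 7: x=-2 → posterior Normal(37/48, 1)
obs 8: x=1/2 → posterior Normal(3/4, 12/13)
obs 9: x=-1/4 → posterior Normal(19/28, 6/7)
obs 10: x=-7 → posterior Normal(1/6, 4/5)
obs 11: x=-9/4 → posterior Normal(1/64, 3/4)
obs 12: x=1/2 → posterior Normal(3/68, 12/17)

3/68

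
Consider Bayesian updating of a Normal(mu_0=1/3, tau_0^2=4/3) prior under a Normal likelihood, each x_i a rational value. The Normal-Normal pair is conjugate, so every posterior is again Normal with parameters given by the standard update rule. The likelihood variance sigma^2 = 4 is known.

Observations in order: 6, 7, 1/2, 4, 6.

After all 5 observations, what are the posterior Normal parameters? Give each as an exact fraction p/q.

mu_0=49/16, tau_0^2=1/2

obs 1: x=6 → posterior Normal(7/4, 1)
obs 2: x=7 → posterior Normal(14/5, 4/5)
obs 3: x=1/2 → posterior Normal(29/12, 2/3)
obs 4: x=4 → posterior Normal(37/14, 4/7)
obs 5: x=6 → posterior Normal(49/16, 1/2)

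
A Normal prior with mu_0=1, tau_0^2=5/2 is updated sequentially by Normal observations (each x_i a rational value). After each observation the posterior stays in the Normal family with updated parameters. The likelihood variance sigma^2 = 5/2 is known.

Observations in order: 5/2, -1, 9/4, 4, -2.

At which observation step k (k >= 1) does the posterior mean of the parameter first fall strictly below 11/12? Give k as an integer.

obs 1: x=5/2 → posterior Normal(7/4, 5/4)
obs 2: x=-1 → posterior Normal(5/6, 5/6)
obs 3: x=9/4 → posterior Normal(19/16, 5/8)
obs 4: x=4 → posterior Normal(7/4, 1/2)
obs 5: x=-2 → posterior Normal(9/8, 5/12)

k = 2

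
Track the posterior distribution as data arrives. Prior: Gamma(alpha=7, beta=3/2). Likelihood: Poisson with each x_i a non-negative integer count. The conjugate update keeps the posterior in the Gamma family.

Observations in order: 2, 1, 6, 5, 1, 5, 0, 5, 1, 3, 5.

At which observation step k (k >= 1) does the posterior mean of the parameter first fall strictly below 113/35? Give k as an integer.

k = 2

obs 1: x=2 → posterior Gamma(9, 5/2)
obs 2: x=1 → posterior Gamma(10, 7/2)
obs 3: x=6 → posterior Gamma(16, 9/2)
obs 4: x=5 → posterior Gamma(21, 11/2)
obs 5: x=1 → posterior Gamma(22, 13/2)
obs 6: x=5 → posterior Gamma(27, 15/2)
obs 7: x=0 → posterior Gamma(27, 17/2)
obs 8: x=5 → posterior Gamma(32, 19/2)
obs 9: x=1 → posterior Gamma(33, 21/2)
obs 10: x=3 → posterior Gamma(36, 23/2)
obs 11: x=5 → posterior Gamma(41, 25/2)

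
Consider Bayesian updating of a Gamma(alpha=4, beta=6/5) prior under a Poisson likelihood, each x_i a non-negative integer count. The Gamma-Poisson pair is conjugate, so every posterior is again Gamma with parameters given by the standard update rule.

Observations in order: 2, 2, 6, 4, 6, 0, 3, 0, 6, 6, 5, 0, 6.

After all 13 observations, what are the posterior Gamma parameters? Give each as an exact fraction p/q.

obs 1: x=2 → posterior Gamma(6, 11/5)
obs 2: x=2 → posterior Gamma(8, 16/5)
obs 3: x=6 → posterior Gamma(14, 21/5)
obs 4: x=4 → posterior Gamma(18, 26/5)
obs 5: x=6 → posterior Gamma(24, 31/5)
obs 6: x=0 → posterior Gamma(24, 36/5)
obs 7: x=3 → posterior Gamma(27, 41/5)
obs 8: x=0 → posterior Gamma(27, 46/5)
obs 9: x=6 → posterior Gamma(33, 51/5)
obs 10: x=6 → posterior Gamma(39, 56/5)
obs 11: x=5 → posterior Gamma(44, 61/5)
obs 12: x=0 → posterior Gamma(44, 66/5)
obs 13: x=6 → posterior Gamma(50, 71/5)

alpha=50, beta=71/5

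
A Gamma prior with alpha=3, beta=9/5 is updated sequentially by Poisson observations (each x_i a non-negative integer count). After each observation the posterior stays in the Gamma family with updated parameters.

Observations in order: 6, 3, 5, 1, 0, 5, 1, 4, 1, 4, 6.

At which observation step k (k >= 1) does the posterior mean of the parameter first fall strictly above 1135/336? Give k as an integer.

obs 1: x=6 → posterior Gamma(9, 14/5)
obs 2: x=3 → posterior Gamma(12, 19/5)
obs 3: x=5 → posterior Gamma(17, 24/5)
obs 4: x=1 → posterior Gamma(18, 29/5)
obs 5: x=0 → posterior Gamma(18, 34/5)
obs 6: x=5 → posterior Gamma(23, 39/5)
obs 7: x=1 → posterior Gamma(24, 44/5)
obs 8: x=4 → posterior Gamma(28, 49/5)
obs 9: x=1 → posterior Gamma(29, 54/5)
obs 10: x=4 → posterior Gamma(33, 59/5)
obs 11: x=6 → posterior Gamma(39, 64/5)

k = 3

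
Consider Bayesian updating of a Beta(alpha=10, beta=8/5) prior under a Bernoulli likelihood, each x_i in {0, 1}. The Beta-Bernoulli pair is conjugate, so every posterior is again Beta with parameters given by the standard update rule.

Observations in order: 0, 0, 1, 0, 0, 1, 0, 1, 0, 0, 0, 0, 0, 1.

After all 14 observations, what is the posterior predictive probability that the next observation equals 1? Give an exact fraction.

35/64

obs 1: x=0 → posterior Beta(10, 13/5)
obs 2: x=0 → posterior Beta(10, 18/5)
obs 3: x=1 → posterior Beta(11, 18/5)
obs 4: x=0 → posterior Beta(11, 23/5)
obs 5: x=0 → posterior Beta(11, 28/5)
obs 6: x=1 → posterior Beta(12, 28/5)
obs 7: x=0 → posterior Beta(12, 33/5)
obs 8: x=1 → posterior Beta(13, 33/5)
obs 9: x=0 → posterior Beta(13, 38/5)
obs 10: x=0 → posterior Beta(13, 43/5)
obs 11: x=0 → posterior Beta(13, 48/5)
obs 12: x=0 → posterior Beta(13, 53/5)
obs 13: x=0 → posterior Beta(13, 58/5)
obs 14: x=1 → posterior Beta(14, 58/5)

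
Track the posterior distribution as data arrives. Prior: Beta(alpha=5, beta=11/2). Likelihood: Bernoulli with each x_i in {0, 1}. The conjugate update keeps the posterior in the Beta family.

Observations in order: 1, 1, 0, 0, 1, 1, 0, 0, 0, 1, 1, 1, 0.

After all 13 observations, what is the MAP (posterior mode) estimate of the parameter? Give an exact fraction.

22/43

obs 1: x=1 → posterior Beta(6, 11/2)
obs 2: x=1 → posterior Beta(7, 11/2)
obs 3: x=0 → posterior Beta(7, 13/2)
obs 4: x=0 → posterior Beta(7, 15/2)
obs 5: x=1 → posterior Beta(8, 15/2)
obs 6: x=1 → posterior Beta(9, 15/2)
obs 7: x=0 → posterior Beta(9, 17/2)
obs 8: x=0 → posterior Beta(9, 19/2)
obs 9: x=0 → posterior Beta(9, 21/2)
obs 10: x=1 → posterior Beta(10, 21/2)
obs 11: x=1 → posterior Beta(11, 21/2)
obs 12: x=1 → posterior Beta(12, 21/2)
obs 13: x=0 → posterior Beta(12, 23/2)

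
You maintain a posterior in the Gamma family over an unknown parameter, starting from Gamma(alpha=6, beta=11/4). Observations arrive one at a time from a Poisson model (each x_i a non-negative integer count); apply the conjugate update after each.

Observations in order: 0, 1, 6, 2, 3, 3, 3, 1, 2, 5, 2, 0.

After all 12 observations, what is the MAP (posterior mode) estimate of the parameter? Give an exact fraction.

obs 1: x=0 → posterior Gamma(6, 15/4)
obs 2: x=1 → posterior Gamma(7, 19/4)
obs 3: x=6 → posterior Gamma(13, 23/4)
obs 4: x=2 → posterior Gamma(15, 27/4)
obs 5: x=3 → posterior Gamma(18, 31/4)
obs 6: x=3 → posterior Gamma(21, 35/4)
obs 7: x=3 → posterior Gamma(24, 39/4)
obs 8: x=1 → posterior Gamma(25, 43/4)
obs 9: x=2 → posterior Gamma(27, 47/4)
obs 10: x=5 → posterior Gamma(32, 51/4)
obs 11: x=2 → posterior Gamma(34, 55/4)
obs 12: x=0 → posterior Gamma(34, 59/4)

132/59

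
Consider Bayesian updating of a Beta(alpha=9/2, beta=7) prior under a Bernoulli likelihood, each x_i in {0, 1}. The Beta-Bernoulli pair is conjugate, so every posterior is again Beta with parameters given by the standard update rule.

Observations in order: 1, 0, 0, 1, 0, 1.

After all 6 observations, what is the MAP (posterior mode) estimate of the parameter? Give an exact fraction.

obs 1: x=1 → posterior Beta(11/2, 7)
obs 2: x=0 → posterior Beta(11/2, 8)
obs 3: x=0 → posterior Beta(11/2, 9)
obs 4: x=1 → posterior Beta(13/2, 9)
obs 5: x=0 → posterior Beta(13/2, 10)
obs 6: x=1 → posterior Beta(15/2, 10)

13/31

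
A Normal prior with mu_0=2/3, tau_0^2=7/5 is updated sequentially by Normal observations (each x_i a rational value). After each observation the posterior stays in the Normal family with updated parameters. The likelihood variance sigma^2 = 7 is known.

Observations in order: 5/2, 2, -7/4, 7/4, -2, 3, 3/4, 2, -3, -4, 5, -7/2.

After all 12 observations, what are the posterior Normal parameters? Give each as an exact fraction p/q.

mu_0=73/204, tau_0^2=7/17

obs 1: x=5/2 → posterior Normal(35/36, 7/6)
obs 2: x=2 → posterior Normal(47/42, 1)
obs 3: x=-7/4 → posterior Normal(73/96, 7/8)
obs 4: x=7/4 → posterior Normal(47/54, 7/9)
obs 5: x=-2 → posterior Normal(7/12, 7/10)
obs 6: x=3 → posterior Normal(53/66, 7/11)
obs 7: x=3/4 → posterior Normal(115/144, 7/12)
obs 8: x=2 → posterior Normal(139/156, 7/13)
obs 9: x=-3 → posterior Normal(103/168, 1/2)
obs 10: x=-4 → posterior Normal(11/36, 7/15)
obs 11: x=5 → posterior Normal(115/192, 7/16)
obs 12: x=-7/2 → posterior Normal(73/204, 7/17)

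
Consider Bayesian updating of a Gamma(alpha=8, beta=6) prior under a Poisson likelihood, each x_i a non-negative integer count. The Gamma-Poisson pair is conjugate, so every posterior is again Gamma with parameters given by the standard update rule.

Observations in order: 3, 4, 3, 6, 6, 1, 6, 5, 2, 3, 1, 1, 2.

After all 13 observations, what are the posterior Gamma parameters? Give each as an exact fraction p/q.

alpha=51, beta=19

obs 1: x=3 → posterior Gamma(11, 7)
obs 2: x=4 → posterior Gamma(15, 8)
obs 3: x=3 → posterior Gamma(18, 9)
obs 4: x=6 → posterior Gamma(24, 10)
obs 5: x=6 → posterior Gamma(30, 11)
obs 6: x=1 → posterior Gamma(31, 12)
obs 7: x=6 → posterior Gamma(37, 13)
obs 8: x=5 → posterior Gamma(42, 14)
obs 9: x=2 → posterior Gamma(44, 15)
obs 10: x=3 → posterior Gamma(47, 16)
obs 11: x=1 → posterior Gamma(48, 17)
obs 12: x=1 → posterior Gamma(49, 18)
obs 13: x=2 → posterior Gamma(51, 19)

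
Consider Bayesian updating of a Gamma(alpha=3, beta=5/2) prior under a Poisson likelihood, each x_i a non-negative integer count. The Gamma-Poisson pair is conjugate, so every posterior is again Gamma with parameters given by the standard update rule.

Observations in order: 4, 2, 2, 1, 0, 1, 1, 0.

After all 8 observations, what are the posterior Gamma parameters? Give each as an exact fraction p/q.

obs 1: x=4 → posterior Gamma(7, 7/2)
obs 2: x=2 → posterior Gamma(9, 9/2)
obs 3: x=2 → posterior Gamma(11, 11/2)
obs 4: x=1 → posterior Gamma(12, 13/2)
obs 5: x=0 → posterior Gamma(12, 15/2)
obs 6: x=1 → posterior Gamma(13, 17/2)
obs 7: x=1 → posterior Gamma(14, 19/2)
obs 8: x=0 → posterior Gamma(14, 21/2)

alpha=14, beta=21/2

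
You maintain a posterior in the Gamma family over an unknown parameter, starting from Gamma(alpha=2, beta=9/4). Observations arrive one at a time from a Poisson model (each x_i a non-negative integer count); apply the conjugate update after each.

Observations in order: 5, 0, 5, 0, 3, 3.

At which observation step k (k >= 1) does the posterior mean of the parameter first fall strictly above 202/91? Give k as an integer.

k = 3

obs 1: x=5 → posterior Gamma(7, 13/4)
obs 2: x=0 → posterior Gamma(7, 17/4)
obs 3: x=5 → posterior Gamma(12, 21/4)
obs 4: x=0 → posterior Gamma(12, 25/4)
obs 5: x=3 → posterior Gamma(15, 29/4)
obs 6: x=3 → posterior Gamma(18, 33/4)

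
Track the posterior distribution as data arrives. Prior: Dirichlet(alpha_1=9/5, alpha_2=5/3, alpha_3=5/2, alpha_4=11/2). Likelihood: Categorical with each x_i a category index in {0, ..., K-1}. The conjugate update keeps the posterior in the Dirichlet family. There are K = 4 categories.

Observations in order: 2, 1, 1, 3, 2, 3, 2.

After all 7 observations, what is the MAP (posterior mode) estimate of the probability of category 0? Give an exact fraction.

obs 1: x=2 → posterior Dirichlet(9/5, 5/3, 7/2, 11/2)
obs 2: x=1 → posterior Dirichlet(9/5, 8/3, 7/2, 11/2)
obs 3: x=1 → posterior Dirichlet(9/5, 11/3, 7/2, 11/2)
obs 4: x=3 → posterior Dirichlet(9/5, 11/3, 7/2, 13/2)
obs 5: x=2 → posterior Dirichlet(9/5, 11/3, 9/2, 13/2)
obs 6: x=3 → posterior Dirichlet(9/5, 11/3, 9/2, 15/2)
obs 7: x=2 → posterior Dirichlet(9/5, 11/3, 11/2, 15/2)

12/217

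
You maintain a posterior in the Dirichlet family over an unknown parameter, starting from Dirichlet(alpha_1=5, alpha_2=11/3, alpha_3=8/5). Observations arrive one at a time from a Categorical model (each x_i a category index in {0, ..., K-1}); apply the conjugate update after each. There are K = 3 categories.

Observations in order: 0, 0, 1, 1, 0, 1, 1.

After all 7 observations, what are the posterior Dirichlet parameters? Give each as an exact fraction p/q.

alpha_1=8, alpha_2=23/3, alpha_3=8/5

obs 1: x=0 → posterior Dirichlet(6, 11/3, 8/5)
obs 2: x=0 → posterior Dirichlet(7, 11/3, 8/5)
obs 3: x=1 → posterior Dirichlet(7, 14/3, 8/5)
obs 4: x=1 → posterior Dirichlet(7, 17/3, 8/5)
obs 5: x=0 → posterior Dirichlet(8, 17/3, 8/5)
obs 6: x=1 → posterior Dirichlet(8, 20/3, 8/5)
obs 7: x=1 → posterior Dirichlet(8, 23/3, 8/5)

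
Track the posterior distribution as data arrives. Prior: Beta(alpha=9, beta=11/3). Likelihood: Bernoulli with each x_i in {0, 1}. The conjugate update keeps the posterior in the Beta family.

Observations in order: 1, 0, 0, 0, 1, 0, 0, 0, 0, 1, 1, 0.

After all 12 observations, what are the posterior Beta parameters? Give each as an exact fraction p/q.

alpha=13, beta=35/3

obs 1: x=1 → posterior Beta(10, 11/3)
obs 2: x=0 → posterior Beta(10, 14/3)
obs 3: x=0 → posterior Beta(10, 17/3)
obs 4: x=0 → posterior Beta(10, 20/3)
obs 5: x=1 → posterior Beta(11, 20/3)
obs 6: x=0 → posterior Beta(11, 23/3)
obs 7: x=0 → posterior Beta(11, 26/3)
obs 8: x=0 → posterior Beta(11, 29/3)
obs 9: x=0 → posterior Beta(11, 32/3)
obs 10: x=1 → posterior Beta(12, 32/3)
obs 11: x=1 → posterior Beta(13, 32/3)
obs 12: x=0 → posterior Beta(13, 35/3)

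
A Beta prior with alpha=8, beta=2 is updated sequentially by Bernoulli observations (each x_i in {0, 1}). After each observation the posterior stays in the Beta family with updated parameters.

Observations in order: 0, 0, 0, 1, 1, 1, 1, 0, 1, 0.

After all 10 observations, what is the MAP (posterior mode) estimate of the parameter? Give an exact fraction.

2/3

obs 1: x=0 → posterior Beta(8, 3)
obs 2: x=0 → posterior Beta(8, 4)
obs 3: x=0 → posterior Beta(8, 5)
obs 4: x=1 → posterior Beta(9, 5)
obs 5: x=1 → posterior Beta(10, 5)
obs 6: x=1 → posterior Beta(11, 5)
obs 7: x=1 → posterior Beta(12, 5)
obs 8: x=0 → posterior Beta(12, 6)
obs 9: x=1 → posterior Beta(13, 6)
obs 10: x=0 → posterior Beta(13, 7)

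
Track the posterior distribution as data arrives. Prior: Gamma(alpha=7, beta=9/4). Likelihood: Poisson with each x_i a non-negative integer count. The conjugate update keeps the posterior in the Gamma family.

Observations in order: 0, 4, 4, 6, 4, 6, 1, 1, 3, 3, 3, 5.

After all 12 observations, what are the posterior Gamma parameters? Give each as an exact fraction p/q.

obs 1: x=0 → posterior Gamma(7, 13/4)
obs 2: x=4 → posterior Gamma(11, 17/4)
obs 3: x=4 → posterior Gamma(15, 21/4)
obs 4: x=6 → posterior Gamma(21, 25/4)
obs 5: x=4 → posterior Gamma(25, 29/4)
obs 6: x=6 → posterior Gamma(31, 33/4)
obs 7: x=1 → posterior Gamma(32, 37/4)
obs 8: x=1 → posterior Gamma(33, 41/4)
obs 9: x=3 → posterior Gamma(36, 45/4)
obs 10: x=3 → posterior Gamma(39, 49/4)
obs 11: x=3 → posterior Gamma(42, 53/4)
obs 12: x=5 → posterior Gamma(47, 57/4)

alpha=47, beta=57/4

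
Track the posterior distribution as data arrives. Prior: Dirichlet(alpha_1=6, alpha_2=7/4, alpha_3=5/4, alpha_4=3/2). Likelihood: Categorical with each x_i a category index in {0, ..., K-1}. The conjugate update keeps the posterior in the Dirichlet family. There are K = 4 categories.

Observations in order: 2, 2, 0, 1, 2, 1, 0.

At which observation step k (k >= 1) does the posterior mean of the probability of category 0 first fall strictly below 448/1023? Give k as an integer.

obs 1: x=2 → posterior Dirichlet(6, 7/4, 9/4, 3/2)
obs 2: x=2 → posterior Dirichlet(6, 7/4, 13/4, 3/2)
obs 3: x=0 → posterior Dirichlet(7, 7/4, 13/4, 3/2)
obs 4: x=1 → posterior Dirichlet(7, 11/4, 13/4, 3/2)
obs 5: x=2 → posterior Dirichlet(7, 11/4, 17/4, 3/2)
obs 6: x=1 → posterior Dirichlet(7, 15/4, 17/4, 3/2)
obs 7: x=0 → posterior Dirichlet(8, 15/4, 17/4, 3/2)

k = 6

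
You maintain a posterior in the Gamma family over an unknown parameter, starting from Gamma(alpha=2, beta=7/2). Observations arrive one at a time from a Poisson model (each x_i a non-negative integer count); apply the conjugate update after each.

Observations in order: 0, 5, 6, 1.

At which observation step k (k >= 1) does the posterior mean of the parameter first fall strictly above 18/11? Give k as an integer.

k = 3

obs 1: x=0 → posterior Gamma(2, 9/2)
obs 2: x=5 → posterior Gamma(7, 11/2)
obs 3: x=6 → posterior Gamma(13, 13/2)
obs 4: x=1 → posterior Gamma(14, 15/2)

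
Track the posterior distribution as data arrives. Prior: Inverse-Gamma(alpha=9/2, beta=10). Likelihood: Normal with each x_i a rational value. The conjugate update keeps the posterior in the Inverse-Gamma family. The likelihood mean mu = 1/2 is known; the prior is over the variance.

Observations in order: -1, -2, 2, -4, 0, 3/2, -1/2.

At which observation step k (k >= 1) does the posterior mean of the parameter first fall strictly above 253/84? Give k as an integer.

obs 1: x=-1 → posterior Inverse-Gamma(5, 89/8)
obs 2: x=-2 → posterior Inverse-Gamma(11/2, 57/4)
obs 3: x=2 → posterior Inverse-Gamma(6, 123/8)
obs 4: x=-4 → posterior Inverse-Gamma(13/2, 51/2)
obs 5: x=0 → posterior Inverse-Gamma(7, 205/8)
obs 6: x=3/2 → posterior Inverse-Gamma(15/2, 209/8)
obs 7: x=-1/2 → posterior Inverse-Gamma(8, 213/8)

k = 2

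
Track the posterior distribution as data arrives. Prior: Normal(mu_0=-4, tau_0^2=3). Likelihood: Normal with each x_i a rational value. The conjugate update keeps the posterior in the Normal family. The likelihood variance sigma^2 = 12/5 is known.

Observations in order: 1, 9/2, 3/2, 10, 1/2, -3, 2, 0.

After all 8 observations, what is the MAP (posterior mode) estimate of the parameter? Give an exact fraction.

133/88

obs 1: x=1 → posterior Normal(-11/9, 4/3)
obs 2: x=9/2 → posterior Normal(23/28, 6/7)
obs 3: x=3/2 → posterior Normal(1, 12/19)
obs 4: x=10 → posterior Normal(23/8, 1/2)
obs 5: x=1/2 → posterior Normal(143/58, 12/29)
obs 6: x=-3 → posterior Normal(113/68, 6/17)
obs 7: x=2 → posterior Normal(133/78, 4/13)
obs 8: x=0 → posterior Normal(133/88, 3/11)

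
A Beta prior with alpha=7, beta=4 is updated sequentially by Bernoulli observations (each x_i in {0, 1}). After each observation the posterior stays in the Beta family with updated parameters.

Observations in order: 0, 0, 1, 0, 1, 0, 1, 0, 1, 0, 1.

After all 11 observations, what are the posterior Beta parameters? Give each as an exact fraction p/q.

alpha=12, beta=10

obs 1: x=0 → posterior Beta(7, 5)
obs 2: x=0 → posterior Beta(7, 6)
obs 3: x=1 → posterior Beta(8, 6)
obs 4: x=0 → posterior Beta(8, 7)
obs 5: x=1 → posterior Beta(9, 7)
obs 6: x=0 → posterior Beta(9, 8)
obs 7: x=1 → posterior Beta(10, 8)
obs 8: x=0 → posterior Beta(10, 9)
obs 9: x=1 → posterior Beta(11, 9)
obs 10: x=0 → posterior Beta(11, 10)
obs 11: x=1 → posterior Beta(12, 10)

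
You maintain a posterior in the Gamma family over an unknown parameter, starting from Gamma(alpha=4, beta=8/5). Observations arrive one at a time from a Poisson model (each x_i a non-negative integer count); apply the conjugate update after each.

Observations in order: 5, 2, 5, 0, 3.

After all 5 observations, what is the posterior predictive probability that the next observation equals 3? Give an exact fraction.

310987487059199905483887176424375/1497805872312349005025129621618688

obs 1: x=5 → posterior Gamma(9, 13/5)
obs 2: x=2 → posterior Gamma(11, 18/5)
obs 3: x=5 → posterior Gamma(16, 23/5)
obs 4: x=0 → posterior Gamma(16, 28/5)
obs 5: x=3 → posterior Gamma(19, 33/5)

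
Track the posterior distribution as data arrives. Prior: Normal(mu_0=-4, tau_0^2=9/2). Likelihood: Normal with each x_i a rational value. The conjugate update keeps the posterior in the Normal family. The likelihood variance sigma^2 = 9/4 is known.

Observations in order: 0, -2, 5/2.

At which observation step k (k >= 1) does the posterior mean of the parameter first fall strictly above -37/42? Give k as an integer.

obs 1: x=0 → posterior Normal(-4/3, 3/2)
obs 2: x=-2 → posterior Normal(-8/5, 9/10)
obs 3: x=5/2 → posterior Normal(-3/7, 9/14)

k = 3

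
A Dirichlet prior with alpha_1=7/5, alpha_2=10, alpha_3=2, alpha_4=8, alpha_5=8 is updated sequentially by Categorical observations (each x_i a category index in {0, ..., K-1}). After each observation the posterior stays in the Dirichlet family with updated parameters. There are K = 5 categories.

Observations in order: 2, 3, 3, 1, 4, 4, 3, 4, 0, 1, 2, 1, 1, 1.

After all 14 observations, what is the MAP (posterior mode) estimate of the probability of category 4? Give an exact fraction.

obs 1: x=2 → posterior Dirichlet(7/5, 10, 3, 8, 8)
obs 2: x=3 → posterior Dirichlet(7/5, 10, 3, 9, 8)
obs 3: x=3 → posterior Dirichlet(7/5, 10, 3, 10, 8)
obs 4: x=1 → posterior Dirichlet(7/5, 11, 3, 10, 8)
obs 5: x=4 → posterior Dirichlet(7/5, 11, 3, 10, 9)
obs 6: x=4 → posterior Dirichlet(7/5, 11, 3, 10, 10)
obs 7: x=3 → posterior Dirichlet(7/5, 11, 3, 11, 10)
obs 8: x=4 → posterior Dirichlet(7/5, 11, 3, 11, 11)
obs 9: x=0 → posterior Dirichlet(12/5, 11, 3, 11, 11)
obs 10: x=1 → posterior Dirichlet(12/5, 12, 3, 11, 11)
obs 11: x=2 → posterior Dirichlet(12/5, 12, 4, 11, 11)
obs 12: x=1 → posterior Dirichlet(12/5, 13, 4, 11, 11)
obs 13: x=1 → posterior Dirichlet(12/5, 14, 4, 11, 11)
obs 14: x=1 → posterior Dirichlet(12/5, 15, 4, 11, 11)

25/96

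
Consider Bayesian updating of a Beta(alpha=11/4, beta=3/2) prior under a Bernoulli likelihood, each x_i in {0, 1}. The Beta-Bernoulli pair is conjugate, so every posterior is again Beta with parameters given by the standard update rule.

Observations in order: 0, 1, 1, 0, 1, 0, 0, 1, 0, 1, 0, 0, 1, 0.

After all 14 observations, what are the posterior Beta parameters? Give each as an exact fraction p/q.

obs 1: x=0 → posterior Beta(11/4, 5/2)
obs 2: x=1 → posterior Beta(15/4, 5/2)
obs 3: x=1 → posterior Beta(19/4, 5/2)
obs 4: x=0 → posterior Beta(19/4, 7/2)
obs 5: x=1 → posterior Beta(23/4, 7/2)
obs 6: x=0 → posterior Beta(23/4, 9/2)
obs 7: x=0 → posterior Beta(23/4, 11/2)
obs 8: x=1 → posterior Beta(27/4, 11/2)
obs 9: x=0 → posterior Beta(27/4, 13/2)
obs 10: x=1 → posterior Beta(31/4, 13/2)
obs 11: x=0 → posterior Beta(31/4, 15/2)
obs 12: x=0 → posterior Beta(31/4, 17/2)
obs 13: x=1 → posterior Beta(35/4, 17/2)
obs 14: x=0 → posterior Beta(35/4, 19/2)

alpha=35/4, beta=19/2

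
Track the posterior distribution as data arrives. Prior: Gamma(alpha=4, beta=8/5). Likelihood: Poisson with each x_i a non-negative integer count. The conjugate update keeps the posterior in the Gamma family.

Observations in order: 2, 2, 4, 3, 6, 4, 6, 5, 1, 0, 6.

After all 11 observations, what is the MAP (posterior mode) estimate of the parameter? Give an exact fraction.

obs 1: x=2 → posterior Gamma(6, 13/5)
obs 2: x=2 → posterior Gamma(8, 18/5)
obs 3: x=4 → posterior Gamma(12, 23/5)
obs 4: x=3 → posterior Gamma(15, 28/5)
obs 5: x=6 → posterior Gamma(21, 33/5)
obs 6: x=4 → posterior Gamma(25, 38/5)
obs 7: x=6 → posterior Gamma(31, 43/5)
obs 8: x=5 → posterior Gamma(36, 48/5)
obs 9: x=1 → posterior Gamma(37, 53/5)
obs 10: x=0 → posterior Gamma(37, 58/5)
obs 11: x=6 → posterior Gamma(43, 63/5)

10/3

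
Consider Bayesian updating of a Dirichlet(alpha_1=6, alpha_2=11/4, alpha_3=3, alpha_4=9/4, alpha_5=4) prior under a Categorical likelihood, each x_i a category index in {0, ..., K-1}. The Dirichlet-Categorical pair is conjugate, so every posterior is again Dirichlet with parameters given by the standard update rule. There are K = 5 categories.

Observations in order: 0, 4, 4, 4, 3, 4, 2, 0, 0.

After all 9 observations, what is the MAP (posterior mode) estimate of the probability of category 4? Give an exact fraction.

7/22

obs 1: x=0 → posterior Dirichlet(7, 11/4, 3, 9/4, 4)
obs 2: x=4 → posterior Dirichlet(7, 11/4, 3, 9/4, 5)
obs 3: x=4 → posterior Dirichlet(7, 11/4, 3, 9/4, 6)
obs 4: x=4 → posterior Dirichlet(7, 11/4, 3, 9/4, 7)
obs 5: x=3 → posterior Dirichlet(7, 11/4, 3, 13/4, 7)
obs 6: x=4 → posterior Dirichlet(7, 11/4, 3, 13/4, 8)
obs 7: x=2 → posterior Dirichlet(7, 11/4, 4, 13/4, 8)
obs 8: x=0 → posterior Dirichlet(8, 11/4, 4, 13/4, 8)
obs 9: x=0 → posterior Dirichlet(9, 11/4, 4, 13/4, 8)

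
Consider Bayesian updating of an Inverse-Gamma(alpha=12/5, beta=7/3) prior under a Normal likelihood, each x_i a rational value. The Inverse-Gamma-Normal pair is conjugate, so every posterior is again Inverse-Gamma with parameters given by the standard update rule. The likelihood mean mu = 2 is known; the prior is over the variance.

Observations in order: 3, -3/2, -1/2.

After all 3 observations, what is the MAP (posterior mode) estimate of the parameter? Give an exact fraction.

obs 1: x=3 → posterior Inverse-Gamma(29/10, 17/6)
obs 2: x=-3/2 → posterior Inverse-Gamma(17/5, 215/24)
obs 3: x=-1/2 → posterior Inverse-Gamma(39/10, 145/12)

725/294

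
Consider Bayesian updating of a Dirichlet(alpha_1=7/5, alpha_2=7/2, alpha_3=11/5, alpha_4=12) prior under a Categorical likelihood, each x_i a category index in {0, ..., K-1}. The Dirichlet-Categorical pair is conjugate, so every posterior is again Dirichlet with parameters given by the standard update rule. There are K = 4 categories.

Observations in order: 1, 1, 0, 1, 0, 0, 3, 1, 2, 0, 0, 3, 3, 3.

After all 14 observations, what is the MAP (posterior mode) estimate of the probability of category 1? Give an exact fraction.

65/291

obs 1: x=1 → posterior Dirichlet(7/5, 9/2, 11/5, 12)
obs 2: x=1 → posterior Dirichlet(7/5, 11/2, 11/5, 12)
obs 3: x=0 → posterior Dirichlet(12/5, 11/2, 11/5, 12)
obs 4: x=1 → posterior Dirichlet(12/5, 13/2, 11/5, 12)
obs 5: x=0 → posterior Dirichlet(17/5, 13/2, 11/5, 12)
obs 6: x=0 → posterior Dirichlet(22/5, 13/2, 11/5, 12)
obs 7: x=3 → posterior Dirichlet(22/5, 13/2, 11/5, 13)
obs 8: x=1 → posterior Dirichlet(22/5, 15/2, 11/5, 13)
obs 9: x=2 → posterior Dirichlet(22/5, 15/2, 16/5, 13)
obs 10: x=0 → posterior Dirichlet(27/5, 15/2, 16/5, 13)
obs 11: x=0 → posterior Dirichlet(32/5, 15/2, 16/5, 13)
obs 12: x=3 → posterior Dirichlet(32/5, 15/2, 16/5, 14)
obs 13: x=3 → posterior Dirichlet(32/5, 15/2, 16/5, 15)
obs 14: x=3 → posterior Dirichlet(32/5, 15/2, 16/5, 16)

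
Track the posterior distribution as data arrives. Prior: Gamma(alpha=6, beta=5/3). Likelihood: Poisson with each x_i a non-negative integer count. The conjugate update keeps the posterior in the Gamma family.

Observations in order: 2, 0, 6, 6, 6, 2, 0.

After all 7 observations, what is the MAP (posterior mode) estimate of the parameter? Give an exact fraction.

obs 1: x=2 → posterior Gamma(8, 8/3)
obs 2: x=0 → posterior Gamma(8, 11/3)
obs 3: x=6 → posterior Gamma(14, 14/3)
obs 4: x=6 → posterior Gamma(20, 17/3)
obs 5: x=6 → posterior Gamma(26, 20/3)
obs 6: x=2 → posterior Gamma(28, 23/3)
obs 7: x=0 → posterior Gamma(28, 26/3)

81/26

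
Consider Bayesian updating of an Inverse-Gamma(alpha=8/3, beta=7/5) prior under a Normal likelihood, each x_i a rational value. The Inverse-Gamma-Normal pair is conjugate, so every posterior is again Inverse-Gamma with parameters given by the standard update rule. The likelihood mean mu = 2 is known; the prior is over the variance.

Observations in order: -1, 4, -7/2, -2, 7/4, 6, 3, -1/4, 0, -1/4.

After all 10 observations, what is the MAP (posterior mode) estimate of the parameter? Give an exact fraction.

obs 1: x=-1 → posterior Inverse-Gamma(19/6, 59/10)
obs 2: x=4 → posterior Inverse-Gamma(11/3, 79/10)
obs 3: x=-7/2 → posterior Inverse-Gamma(25/6, 921/40)
obs 4: x=-2 → posterior Inverse-Gamma(14/3, 1241/40)
obs 5: x=7/4 → posterior Inverse-Gamma(31/6, 4969/160)
obs 6: x=6 → posterior Inverse-Gamma(17/3, 6249/160)
obs 7: x=3 → posterior Inverse-Gamma(37/6, 6329/160)
obs 8: x=-1/4 → posterior Inverse-Gamma(20/3, 3367/80)
obs 9: x=0 → posterior Inverse-Gamma(43/6, 3527/80)
obs 10: x=-1/4 → posterior Inverse-Gamma(23/3, 7459/160)

22377/4160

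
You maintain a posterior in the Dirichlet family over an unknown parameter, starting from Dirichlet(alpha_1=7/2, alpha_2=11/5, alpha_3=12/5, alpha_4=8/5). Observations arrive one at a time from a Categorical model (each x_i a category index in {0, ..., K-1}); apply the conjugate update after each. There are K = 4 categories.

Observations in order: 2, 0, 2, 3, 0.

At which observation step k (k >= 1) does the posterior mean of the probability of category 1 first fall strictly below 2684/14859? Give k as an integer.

k = 3

obs 1: x=2 → posterior Dirichlet(7/2, 11/5, 17/5, 8/5)
obs 2: x=0 → posterior Dirichlet(9/2, 11/5, 17/5, 8/5)
obs 3: x=2 → posterior Dirichlet(9/2, 11/5, 22/5, 8/5)
obs 4: x=3 → posterior Dirichlet(9/2, 11/5, 22/5, 13/5)
obs 5: x=0 → posterior Dirichlet(11/2, 11/5, 22/5, 13/5)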